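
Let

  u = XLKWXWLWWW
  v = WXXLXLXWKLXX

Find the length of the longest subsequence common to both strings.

5

Pick X [1,5], L [2,6], X [5,7], W [6,8], L [7,10]; all 5 characters appear in both, in order, and the DP table's final entry dp[10][12] is also 5, so no common subsequence is longer.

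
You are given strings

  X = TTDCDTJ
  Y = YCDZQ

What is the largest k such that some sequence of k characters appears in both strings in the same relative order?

Let dp[i][j] be the LCS length of the first i characters of X and the first j characters of Y. dp[i][j] = dp[i-1][j-1]+1 when the i-th and j-th characters match, else max(dp[i-1][j], dp[i][j-1]).
    ·  Y  C  D  Z  Q
 ·  0  0  0  0  0  0
 T  0  0  0  0  0  0
 T  0  0  0  0  0  0
 D  0  0  0  1  1  1
 C  0  0  1  1  1  1
 D  0  0  1  2  2  2
 T  0  0  1  2  2  2
 J  0  0  1  2  2  2
dp[7][5] = 2. One LCS (by backtracking along matches): CD.

2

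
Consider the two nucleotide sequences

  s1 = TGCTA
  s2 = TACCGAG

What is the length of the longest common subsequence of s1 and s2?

3

Match T [1,1], G [2,5], A [5,6] — 3 bases in the same relative order in both. dp[5][7] = 3 confirms this is the maximum.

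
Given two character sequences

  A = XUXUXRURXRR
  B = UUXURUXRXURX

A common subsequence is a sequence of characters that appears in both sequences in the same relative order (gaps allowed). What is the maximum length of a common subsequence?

Pick X [1,3]; then U [2,4]; then U [4,6]; then X [5,7]; then R [6,8]; then U [7,10]; then R [8,11]; then X [9,12]; all 8 characters appear in both, in order, and the DP table's final entry dp[11][12] is also 8, so no common subsequence is longer.

8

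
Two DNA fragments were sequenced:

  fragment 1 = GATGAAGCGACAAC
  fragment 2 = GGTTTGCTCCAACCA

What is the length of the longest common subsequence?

Match G [1,2], then T [3,5], then G [4,6], then A [5,11], then A [6,12], then C [8,13], then C [11,14], then A [13,15] — 8 bases in the same relative order in both. dp[14][15] = 8 confirms this is the maximum.

8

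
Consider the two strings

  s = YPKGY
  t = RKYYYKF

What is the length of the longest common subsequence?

2

Let dp[i][j] be the LCS length of the first i characters of s and the first j characters of t. dp[i][j] = dp[i-1][j-1]+1 when the i-th and j-th characters match, else max(dp[i-1][j], dp[i][j-1]).
    ·  R  K  Y  Y  Y  K  F
 ·  0  0  0  0  0  0  0  0
 Y  0  0  0  1  1  1  1  1
 P  0  0  0  1  1  1  1  1
 K  0  0  1  1  1  1  2  2
 G  0  0  1  1  1  1  2  2
 Y  0  0  1  2  2  2  2  2
dp[5][7] = 2. One LCS (by backtracking along matches): YK.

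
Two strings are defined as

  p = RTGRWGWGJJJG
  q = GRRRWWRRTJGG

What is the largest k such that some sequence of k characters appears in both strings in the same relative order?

Pick R at p[1]=q[3] → R at p[4]=q[4] → W at p[5]=q[5] → W at p[7]=q[6] → G at p[8]=q[11] → G at p[12]=q[12]; all 6 characters appear in both, in order, and the DP table's final entry dp[12][12] is also 6, so no common subsequence is longer.

6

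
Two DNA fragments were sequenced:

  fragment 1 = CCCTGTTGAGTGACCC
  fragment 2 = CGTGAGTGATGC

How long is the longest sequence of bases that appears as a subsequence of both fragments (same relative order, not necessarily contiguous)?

Taking C at fragment 1[3]=fragment 2[1], G at fragment 1[5]=fragment 2[2], T at fragment 1[7]=fragment 2[3], G at fragment 1[8]=fragment 2[4], A at fragment 1[9]=fragment 2[5], G at fragment 1[10]=fragment 2[6], T at fragment 1[11]=fragment 2[7], G at fragment 1[12]=fragment 2[8], A at fragment 1[13]=fragment 2[9], C at fragment 1[16]=fragment 2[12] gives a common subsequence of length 10. The LCS DP gives dp[16][12] = 10, so this is optimal.

10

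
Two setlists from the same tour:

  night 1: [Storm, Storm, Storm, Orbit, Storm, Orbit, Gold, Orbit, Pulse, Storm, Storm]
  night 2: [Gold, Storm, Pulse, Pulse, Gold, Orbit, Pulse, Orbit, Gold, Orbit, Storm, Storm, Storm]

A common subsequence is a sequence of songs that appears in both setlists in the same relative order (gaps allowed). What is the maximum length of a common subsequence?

7

Taking Storm (night 1 #1, night 2 #2), then Orbit (night 1 #4, night 2 #6), then Orbit (night 1 #6, night 2 #8), then Gold (night 1 #7, night 2 #9), then Orbit (night 1 #8, night 2 #10), then Storm (night 1 #10, night 2 #12), then Storm (night 1 #11, night 2 #13) gives a common subsequence of length 7. The LCS DP gives dp[11][13] = 7, so this is optimal.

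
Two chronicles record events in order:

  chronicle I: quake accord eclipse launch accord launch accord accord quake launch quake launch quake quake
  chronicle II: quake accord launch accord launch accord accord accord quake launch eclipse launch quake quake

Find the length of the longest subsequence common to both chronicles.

12

One common subsequence of length 12: quake [1,1]; then accord [2,2]; then launch [4,3]; then accord [5,4]; then launch [6,5]; then accord [7,7]; then accord [8,8]; then quake [9,9]; then launch [10,10]; then launch [12,12]; then quake [13,13]; then quake [14,14]. Since dp[14][14] = 12, nothing longer is possible.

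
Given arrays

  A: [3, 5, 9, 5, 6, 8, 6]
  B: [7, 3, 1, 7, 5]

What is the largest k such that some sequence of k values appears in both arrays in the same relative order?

One common subsequence of length 2: 3 [1,2] → 5 [4,5]. dp[7][5] = 2 confirms this is the maximum.

2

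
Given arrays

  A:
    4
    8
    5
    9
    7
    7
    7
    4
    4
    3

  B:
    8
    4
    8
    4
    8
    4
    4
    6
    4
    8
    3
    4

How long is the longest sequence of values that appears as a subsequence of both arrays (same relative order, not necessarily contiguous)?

5

Let dp[i][j] be the LCS length of the first i values of A and the first j values of B. dp[i][j] = dp[i-1][j-1]+1 when the i-th and j-th values match, else max(dp[i-1][j], dp[i][j-1]).
    ·  8  4  8  4  8  4  4  6  4  8  3  4
 ·  0  0  0  0  0  0  0  0  0  0  0  0  0
 4  0  0  1  1  1  1  1  1  1  1  1  1  1
 8  0  1  1  2  2  2  2  2  2  2  2  2  2
 5  0  1  1  2  2  2  2  2  2  2  2  2  2
 9  0  1  1  2  2  2  2  2  2  2  2  2  2
 7  0  1  1  2  2  2  2  2  2  2  2  2  2
 7  0  1  1  2  2  2  2  2  2  2  2  2  2
 7  0  1  1  2  2  2  2  2  2  2  2  2  2
 4  0  1  2  2  3  3  3  3  3  3  3  3  3
 4  0  1  2  2  3  3  4  4  4  4  4  4  4
 3  0  1  2  2  3  3  4  4  4  4  4  5  5
dp[10][12] = 5. One LCS (by backtracking along matches): 4, 8, 4, 4, 3.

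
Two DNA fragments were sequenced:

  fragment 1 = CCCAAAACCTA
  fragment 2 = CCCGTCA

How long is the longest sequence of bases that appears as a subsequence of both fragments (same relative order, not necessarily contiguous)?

Let dp[i][j] be the LCS length of the first i bases of fragment 1 and the first j bases of fragment 2. dp[i][j] = dp[i-1][j-1]+1 when the i-th and j-th bases match, else max(dp[i-1][j], dp[i][j-1]).
    ·  C  C  C  G  T  C  A
 ·  0  0  0  0  0  0  0  0
 C  0  1  1  1  1  1  1  1
 C  0  1  2  2  2  2  2  2
 C  0  1  2  3  3  3  3  3
 A  0  1  2  3  3  3  3  4
 A  0  1  2  3  3  3  3  4
 A  0  1  2  3  3  3  3  4
 A  0  1  2  3  3  3  3  4
 C  0  1  2  3  3  3  4  4
 C  0  1  2  3  3  3  4  4
 T  0  1  2  3  3  4  4  4
 A  0  1  2  3  3  4  4  5
dp[11][7] = 5. One LCS (by backtracking along matches): CCCCA.

5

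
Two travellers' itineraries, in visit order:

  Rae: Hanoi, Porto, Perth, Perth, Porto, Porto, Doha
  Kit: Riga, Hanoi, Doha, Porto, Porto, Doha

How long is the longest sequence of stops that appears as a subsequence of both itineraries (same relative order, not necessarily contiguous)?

Pick Hanoi at Rae[1]=Kit[2], then Porto at Rae[5]=Kit[4], then Porto at Rae[6]=Kit[5], then Doha at Rae[7]=Kit[6]; all 4 stops appear in both, in order. dp[7][6] = 4 confirms this is the maximum.

4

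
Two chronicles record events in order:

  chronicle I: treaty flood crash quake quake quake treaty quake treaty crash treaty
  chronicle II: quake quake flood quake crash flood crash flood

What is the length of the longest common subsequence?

Match quake [4,1], quake [5,2], quake [6,4], crash [10,7] — 4 events in the same relative order in both, and the DP table's final entry dp[11][8] is also 4, so no common subsequence is longer.

4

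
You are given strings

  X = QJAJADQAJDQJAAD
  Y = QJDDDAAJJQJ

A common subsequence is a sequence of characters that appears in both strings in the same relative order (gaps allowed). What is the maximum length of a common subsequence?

Taking Q (X #1, Y #1) → J (X #2, Y #2) → A (X #3, Y #7) → J (X #4, Y #8) → J (X #9, Y #9) → Q (X #11, Y #10) → J (X #12, Y #11) gives a common subsequence of length 7, and the DP table's final entry dp[15][11] is also 7, so no common subsequence is longer.

7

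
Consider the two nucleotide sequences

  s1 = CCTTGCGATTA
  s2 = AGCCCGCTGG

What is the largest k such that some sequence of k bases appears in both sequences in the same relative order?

5

Pick C at s1[1]=s2[5]; then C at s1[2]=s2[7]; then T at s1[4]=s2[8]; then G at s1[5]=s2[9]; then G at s1[7]=s2[10]; all 5 bases appear in both, in order. Since dp[11][10] = 5, nothing longer is possible.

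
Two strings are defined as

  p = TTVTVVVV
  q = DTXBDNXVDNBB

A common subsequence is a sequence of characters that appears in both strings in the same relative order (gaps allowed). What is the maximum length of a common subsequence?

2

One common subsequence of length 2: T at p[1]=q[2] → V at p[3]=q[8]. Since dp[8][12] = 2, nothing longer is possible.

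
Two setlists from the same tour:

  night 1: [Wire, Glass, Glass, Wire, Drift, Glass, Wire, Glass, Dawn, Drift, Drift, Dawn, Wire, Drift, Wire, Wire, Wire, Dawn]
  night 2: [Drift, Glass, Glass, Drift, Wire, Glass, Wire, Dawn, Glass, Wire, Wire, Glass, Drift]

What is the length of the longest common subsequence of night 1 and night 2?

Match Glass [2,2], Glass [3,3], Wire [4,5], Glass [6,6], Wire [7,7], Glass [8,9], Wire [13,11], Drift [14,13] — 8 songs in the same relative order in both. Since dp[18][13] = 8, nothing longer is possible.

8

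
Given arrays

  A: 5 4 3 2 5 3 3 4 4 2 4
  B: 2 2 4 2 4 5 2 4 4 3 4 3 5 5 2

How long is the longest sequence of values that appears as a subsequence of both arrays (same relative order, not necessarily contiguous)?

6

Match 4 at A[2]=B[3], 2 at A[4]=B[4], 5 at A[5]=B[6], 3 at A[6]=B[10], 3 at A[7]=B[12], 2 at A[10]=B[15] — 6 values in the same relative order in both. The LCS DP gives dp[11][15] = 6, so this is optimal.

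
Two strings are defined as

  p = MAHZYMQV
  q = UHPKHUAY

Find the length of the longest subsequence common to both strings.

2

Let dp[i][j] be the LCS length of the first i characters of p and the first j characters of q. dp[i][j] = dp[i-1][j-1]+1 when the i-th and j-th characters match, else max(dp[i-1][j], dp[i][j-1]).
    ·  U  H  P  K  H  U  A  Y
 ·  0  0  0  0  0  0  0  0  0
 M  0  0  0  0  0  0  0  0  0
 A  0  0  0  0  0  0  0  1  1
 H  0  0  1  1  1  1  1  1  1
 Z  0  0  1  1  1  1  1  1  1
 Y  0  0  1  1  1  1  1  1  2
 M  0  0  1  1  1  1  1  1  2
 Q  0  0  1  1  1  1  1  1  2
 V  0  0  1  1  1  1  1  1  2
dp[8][8] = 2. One LCS (by backtracking along matches): AY.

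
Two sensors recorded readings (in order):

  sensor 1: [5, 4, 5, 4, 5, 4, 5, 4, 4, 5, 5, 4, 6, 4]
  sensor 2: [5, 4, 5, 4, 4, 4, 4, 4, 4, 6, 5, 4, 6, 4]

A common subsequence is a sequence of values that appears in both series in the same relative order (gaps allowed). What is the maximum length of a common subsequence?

Pick 5 (sensor 1 #1, sensor 2 #1) → 4 (sensor 1 #2, sensor 2 #2) → 5 (sensor 1 #3, sensor 2 #3) → 4 (sensor 1 #4, sensor 2 #6) → 4 (sensor 1 #6, sensor 2 #7) → 4 (sensor 1 #8, sensor 2 #8) → 4 (sensor 1 #9, sensor 2 #9) → 5 (sensor 1 #11, sensor 2 #11) → 4 (sensor 1 #12, sensor 2 #12) → 6 (sensor 1 #13, sensor 2 #13) → 4 (sensor 1 #14, sensor 2 #14); all 11 values appear in both, in order, and the DP table's final entry dp[14][14] is also 11, so no common subsequence is longer.

11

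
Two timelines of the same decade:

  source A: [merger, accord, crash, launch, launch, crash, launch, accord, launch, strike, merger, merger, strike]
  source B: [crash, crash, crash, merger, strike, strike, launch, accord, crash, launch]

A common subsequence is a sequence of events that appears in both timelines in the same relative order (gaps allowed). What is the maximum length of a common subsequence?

5

One common subsequence of length 5: crash (source A #3, source B #2), then crash (source A #6, source B #3), then launch (source A #7, source B #7), then accord (source A #8, source B #8), then launch (source A #9, source B #10), and the DP table's final entry dp[13][10] is also 5, so no common subsequence is longer.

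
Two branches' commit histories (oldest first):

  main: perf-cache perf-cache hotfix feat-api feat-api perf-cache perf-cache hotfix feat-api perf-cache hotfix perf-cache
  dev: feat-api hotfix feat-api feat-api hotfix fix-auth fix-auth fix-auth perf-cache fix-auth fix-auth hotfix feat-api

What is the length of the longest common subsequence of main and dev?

6

Pick hotfix at main[3]=dev[2], then feat-api at main[4]=dev[3], then feat-api at main[5]=dev[4], then perf-cache at main[6]=dev[9], then hotfix at main[8]=dev[12], then feat-api at main[9]=dev[13]; all 6 commits appear in both, in order. dp[12][13] = 6 confirms this is the maximum.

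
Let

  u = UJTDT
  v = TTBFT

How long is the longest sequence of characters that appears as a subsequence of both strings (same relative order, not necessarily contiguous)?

Let dp[i][j] be the LCS length of the first i characters of u and the first j characters of v. dp[i][j] = dp[i-1][j-1]+1 when the i-th and j-th characters match, else max(dp[i-1][j], dp[i][j-1]).
    ·  T  T  B  F  T
 ·  0  0  0  0  0  0
 U  0  0  0  0  0  0
 J  0  0  0  0  0  0
 T  0  1  1  1  1  1
 D  0  1  1  1  1  1
 T  0  1  2  2  2  2
dp[5][5] = 2. One LCS (by backtracking along matches): TT.

2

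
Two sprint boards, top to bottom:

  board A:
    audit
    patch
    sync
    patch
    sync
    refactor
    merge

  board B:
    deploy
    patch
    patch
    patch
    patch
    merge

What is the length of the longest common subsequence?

3

Taking patch [2,4]; then patch [4,5]; then merge [7,6] gives a common subsequence of length 3. dp[7][6] = 3 confirms this is the maximum.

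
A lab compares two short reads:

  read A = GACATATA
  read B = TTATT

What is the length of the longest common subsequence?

Let dp[i][j] be the LCS length of the first i bases of read A and the first j bases of read B. dp[i][j] = dp[i-1][j-1]+1 when the i-th and j-th bases match, else max(dp[i-1][j], dp[i][j-1]).
    ·  T  T  A  T  T
 ·  0  0  0  0  0  0
 G  0  0  0  0  0  0
 A  0  0  0  1  1  1
 C  0  0  0  1  1  1
 A  0  0  0  1  1  1
 T  0  1  1  1  2  2
 A  0  1  1  2  2  2
 T  0  1  2  2  3  3
 A  0  1  2  3  3  3
dp[8][5] = 3. One LCS (by backtracking along matches): ATT.

3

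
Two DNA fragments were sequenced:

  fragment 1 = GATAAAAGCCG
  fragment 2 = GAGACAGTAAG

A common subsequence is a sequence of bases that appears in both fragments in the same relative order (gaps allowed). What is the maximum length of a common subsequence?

Let dp[i][j] be the LCS length of the first i bases of fragment 1 and the first j bases of fragment 2. dp[i][j] = dp[i-1][j-1]+1 when the i-th and j-th bases match, else max(dp[i-1][j], dp[i][j-1]).
    ·  G  A  G  A  C  A  G  T  A  A  G
 ·  0  0  0  0  0  0  0  0  0  0  0  0
 G  0  1  1  1  1  1  1  1  1  1  1  1
 A  0  1  2  2  2  2  2  2  2  2  2  2
 T  0  1  2  2  2  2  2  2  3  3  3  3
 A  0  1  2  2  3  3  3  3  3  4  4  4
 A  0  1  2  2  3  3  4  4  4  4  5  5
 A  0  1  2  2  3  3  4  4  4  5  5  5
 A  0  1  2  2  3  3  4  4  4  5  6  6
 G  0  1  2  3  3  3  4  5  5  5  6  7
 C  0  1  2  3  3  4  4  5  5  5  6  7
 C  0  1  2  3  3  4  4  5  5  5  6  7
 G  0  1  2  3  3  4  4  5  5  5  6  7
dp[11][11] = 7. One LCS (by backtracking along matches): GAAAAAG.

7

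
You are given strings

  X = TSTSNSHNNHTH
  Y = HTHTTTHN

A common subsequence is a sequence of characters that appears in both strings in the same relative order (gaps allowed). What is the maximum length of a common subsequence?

4

Let dp[i][j] be the LCS length of the first i characters of X and the first j characters of Y. dp[i][j] = dp[i-1][j-1]+1 when the i-th and j-th characters match, else max(dp[i-1][j], dp[i][j-1]).
    ·  H  T  H  T  T  T  H  N
 ·  0  0  0  0  0  0  0  0  0
 T  0  0  1  1  1  1  1  1  1
 S  0  0  1  1  1  1  1  1  1
 T  0  0  1  1  2  2  2  2  2
 S  0  0  1  1  2  2  2  2  2
 N  0  0  1  1  2  2  2  2  3
 S  0  0  1  1  2  2  2  2  3
 H  0  1  1  2  2  2  2  3  3
 N  0  1  1  2  2  2  2  3  4
 N  0  1  1  2  2  2  2  3  4
 H  0  1  1  2  2  2  2  3  4
 T  0  1  2  2  3  3  3  3  4
 H  0  1  2  3  3  3  3  4  4
dp[12][8] = 4. One LCS (by backtracking along matches): TTHN.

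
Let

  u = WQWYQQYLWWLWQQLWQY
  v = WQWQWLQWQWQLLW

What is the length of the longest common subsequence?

Pick W at u[1]=v[1], Q at u[2]=v[2], W at u[3]=v[3], Q at u[6]=v[4], W at u[10]=v[5], L at u[11]=v[6], W at u[12]=v[8], Q at u[13]=v[9], Q at u[14]=v[11], L at u[15]=v[13], W at u[16]=v[14]; all 11 characters appear in both, in order. dp[18][14] = 11 confirms this is the maximum.

11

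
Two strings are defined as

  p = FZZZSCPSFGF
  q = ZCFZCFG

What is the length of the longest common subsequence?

5

Let dp[i][j] be the LCS length of the first i characters of p and the first j characters of q. dp[i][j] = dp[i-1][j-1]+1 when the i-th and j-th characters match, else max(dp[i-1][j], dp[i][j-1]).
    ·  Z  C  F  Z  C  F  G
 ·  0  0  0  0  0  0  0  0
 F  0  0  0  1  1  1  1  1
 Z  0  1  1  1  2  2  2  2
 Z  0  1  1  1  2  2  2  2
 Z  0  1  1  1  2  2  2  2
 S  0  1  1  1  2  2  2  2
 C  0  1  2  2  2  3  3  3
 P  0  1  2  2  2  3  3  3
 S  0  1  2  2  2  3  3  3
 F  0  1  2  3  3  3  4  4
 G  0  1  2  3  3  3  4  5
 F  0  1  2  3  3  3  4  5
dp[11][7] = 5. One LCS (by backtracking along matches): FZCFG.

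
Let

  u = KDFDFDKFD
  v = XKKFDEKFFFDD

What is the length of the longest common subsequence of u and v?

6

Pick K at u[1]=v[3]; then D at u[2]=v[5]; then F at u[3]=v[9]; then F at u[5]=v[10]; then D at u[6]=v[11]; then D at u[9]=v[12]; all 6 characters appear in both, in order, and the DP table's final entry dp[9][12] is also 6, so no common subsequence is longer.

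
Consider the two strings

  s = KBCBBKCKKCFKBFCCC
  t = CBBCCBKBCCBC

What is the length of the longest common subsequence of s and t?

One common subsequence of length 10: C [3,1] → B [4,2] → B [5,3] → C [7,4] → C [10,5] → K [12,7] → B [13,8] → C [15,9] → C [16,10] → C [17,12]. The LCS DP gives dp[17][12] = 10, so this is optimal.

10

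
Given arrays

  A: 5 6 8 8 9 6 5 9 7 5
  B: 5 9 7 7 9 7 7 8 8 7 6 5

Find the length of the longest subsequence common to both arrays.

5

One common subsequence of length 5: 5 [1,1], 8 [3,8], 8 [4,9], 6 [6,11], 5 [10,12]. Since dp[10][12] = 5, nothing longer is possible.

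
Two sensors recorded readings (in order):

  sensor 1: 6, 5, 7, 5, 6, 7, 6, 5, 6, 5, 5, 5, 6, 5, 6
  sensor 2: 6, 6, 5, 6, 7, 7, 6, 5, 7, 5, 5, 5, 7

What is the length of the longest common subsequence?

Taking 6 (sensor 1 #1, sensor 2 #2) → 5 (sensor 1 #2, sensor 2 #3) → 7 (sensor 1 #3, sensor 2 #5) → 7 (sensor 1 #6, sensor 2 #6) → 6 (sensor 1 #7, sensor 2 #7) → 5 (sensor 1 #8, sensor 2 #8) → 5 (sensor 1 #10, sensor 2 #10) → 5 (sensor 1 #11, sensor 2 #11) → 5 (sensor 1 #12, sensor 2 #12) gives a common subsequence of length 9, and the DP table's final entry dp[15][13] is also 9, so no common subsequence is longer.

9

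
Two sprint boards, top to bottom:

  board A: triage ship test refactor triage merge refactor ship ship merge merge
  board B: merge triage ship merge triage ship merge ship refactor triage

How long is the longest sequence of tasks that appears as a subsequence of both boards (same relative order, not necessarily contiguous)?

One common subsequence of length 5: triage (board A #1, board B #2), ship (board A #2, board B #3), triage (board A #5, board B #5), merge (board A #6, board B #7), refactor (board A #7, board B #9). The LCS DP gives dp[11][10] = 5, so this is optimal.

5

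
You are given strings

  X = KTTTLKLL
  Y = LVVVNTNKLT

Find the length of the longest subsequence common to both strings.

Let dp[i][j] be the LCS length of the first i characters of X and the first j characters of Y. dp[i][j] = dp[i-1][j-1]+1 when the i-th and j-th characters match, else max(dp[i-1][j], dp[i][j-1]).
    ·  L  V  V  V  N  T  N  K  L  T
 ·  0  0  0  0  0  0  0  0  0  0  0
 K  0  0  0  0  0  0  0  0  1  1  1
 T  0  0  0  0  0  0  1  1  1  1  2
 T  0  0  0  0  0  0  1  1  1  1  2
 T  0  0  0  0  0  0  1  1  1  1  2
 L  0  1  1  1  1  1  1  1  1  2  2
 K  0  1  1  1  1  1  1  1  2  2  2
 L  0  1  1  1  1  1  1  1  2  3  3
 L  0  1  1  1  1  1  1  1  2  3  3
dp[8][10] = 3. One LCS (by backtracking along matches): TKL.

3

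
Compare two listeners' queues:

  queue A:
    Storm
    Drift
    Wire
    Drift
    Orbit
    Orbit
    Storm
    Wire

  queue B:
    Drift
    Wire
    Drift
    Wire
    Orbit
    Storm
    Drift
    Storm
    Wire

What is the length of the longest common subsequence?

6

Taking Drift (queue A #2, queue B #1) → Wire (queue A #3, queue B #2) → Drift (queue A #4, queue B #3) → Orbit (queue A #5, queue B #5) → Storm (queue A #7, queue B #8) → Wire (queue A #8, queue B #9) gives a common subsequence of length 6, and the DP table's final entry dp[8][9] is also 6, so no common subsequence is longer.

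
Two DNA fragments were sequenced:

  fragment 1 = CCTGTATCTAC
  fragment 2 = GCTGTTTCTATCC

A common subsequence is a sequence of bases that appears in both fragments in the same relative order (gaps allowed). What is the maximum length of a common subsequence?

One common subsequence of length 9: C at fragment 1[2]=fragment 2[2], T at fragment 1[3]=fragment 2[3], G at fragment 1[4]=fragment 2[4], T at fragment 1[5]=fragment 2[6], T at fragment 1[7]=fragment 2[7], C at fragment 1[8]=fragment 2[8], T at fragment 1[9]=fragment 2[9], A at fragment 1[10]=fragment 2[10], C at fragment 1[11]=fragment 2[13], and the DP table's final entry dp[11][13] is also 9, so no common subsequence is longer.

9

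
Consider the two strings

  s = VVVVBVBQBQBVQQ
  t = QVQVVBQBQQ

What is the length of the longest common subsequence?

Pick V [1,2]; then V [4,4]; then V [6,5]; then B [9,6]; then Q [10,7]; then B [11,8]; then Q [13,9]; then Q [14,10]; all 8 characters appear in both, in order. Since dp[14][10] = 8, nothing longer is possible.

8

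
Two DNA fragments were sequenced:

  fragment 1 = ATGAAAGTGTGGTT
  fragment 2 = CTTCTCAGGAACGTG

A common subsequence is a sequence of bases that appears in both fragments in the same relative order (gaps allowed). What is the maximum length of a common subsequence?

Pick A at fragment 1[1]=fragment 2[7]; then G at fragment 1[3]=fragment 2[9]; then A at fragment 1[4]=fragment 2[10]; then A at fragment 1[5]=fragment 2[11]; then G at fragment 1[9]=fragment 2[13]; then T at fragment 1[10]=fragment 2[14]; then G at fragment 1[12]=fragment 2[15]; all 7 bases appear in both, in order, and the DP table's final entry dp[14][15] is also 7, so no common subsequence is longer.

7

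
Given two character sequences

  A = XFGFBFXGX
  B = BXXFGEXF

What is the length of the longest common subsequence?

Let dp[i][j] be the LCS length of the first i characters of A and the first j characters of B. dp[i][j] = dp[i-1][j-1]+1 when the i-th and j-th characters match, else max(dp[i-1][j], dp[i][j-1]).
    ·  B  X  X  F  G  E  X  F
 ·  0  0  0  0  0  0  0  0  0
 X  0  0  1  1  1  1  1  1  1
 F  0  0  1  1  2  2  2  2  2
 G  0  0  1  1  2  3  3  3  3
 F  0  0  1  1  2  3  3  3  4
 B  0  1  1  1  2  3  3  3  4
 F  0  1  1  1  2  3  3  3  4
 X  0  1  2  2  2  3  3  4  4
 G  0  1  2  2  2  3  3  4  4
 X  0  1  2  3  3  3  3  4  4
dp[9][8] = 4. One LCS (by backtracking along matches): XFGF.

4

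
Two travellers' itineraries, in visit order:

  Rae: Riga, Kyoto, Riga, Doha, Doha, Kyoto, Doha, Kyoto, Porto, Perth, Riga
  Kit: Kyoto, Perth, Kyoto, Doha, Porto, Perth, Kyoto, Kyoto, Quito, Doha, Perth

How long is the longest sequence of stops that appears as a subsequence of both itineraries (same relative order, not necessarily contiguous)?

5

Taking Kyoto at Rae[2]=Kit[3], Doha at Rae[4]=Kit[4], Kyoto at Rae[6]=Kit[8], Doha at Rae[7]=Kit[10], Perth at Rae[10]=Kit[11] gives a common subsequence of length 5. Since dp[11][11] = 5, nothing longer is possible.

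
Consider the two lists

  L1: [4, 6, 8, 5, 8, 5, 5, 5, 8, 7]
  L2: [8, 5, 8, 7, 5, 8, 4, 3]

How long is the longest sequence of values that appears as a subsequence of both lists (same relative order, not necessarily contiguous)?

Pick 8 (L1 #3, L2 #1), 5 (L1 #4, L2 #2), 8 (L1 #5, L2 #3), 5 (L1 #8, L2 #5), 8 (L1 #9, L2 #6); all 5 values appear in both, in order. The LCS DP gives dp[10][8] = 5, so this is optimal.

5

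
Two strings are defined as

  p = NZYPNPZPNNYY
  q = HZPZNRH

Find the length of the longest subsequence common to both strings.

Let dp[i][j] be the LCS length of the first i characters of p and the first j characters of q. dp[i][j] = dp[i-1][j-1]+1 when the i-th and j-th characters match, else max(dp[i-1][j], dp[i][j-1]).
    ·  H  Z  P  Z  N  R  H
 ·  0  0  0  0  0  0  0  0
 N  0  0  0  0  0  1  1  1
 Z  0  0  1  1  1  1  1  1
 Y  0  0  1  1  1  1  1  1
 P  0  0  1  2  2  2  2  2
 N  0  0  1  2  2  3  3  3
 P  0  0  1  2  2  3  3  3
 Z  0  0  1  2  3  3  3  3
 P  0  0  1  2  3  3  3  3
 N  0  0  1  2  3  4  4  4
 N  0  0  1  2  3  4  4  4
 Y  0  0  1  2  3  4  4  4
 Y  0  0  1  2  3  4  4  4
dp[12][7] = 4. One LCS (by backtracking along matches): ZPZN.

4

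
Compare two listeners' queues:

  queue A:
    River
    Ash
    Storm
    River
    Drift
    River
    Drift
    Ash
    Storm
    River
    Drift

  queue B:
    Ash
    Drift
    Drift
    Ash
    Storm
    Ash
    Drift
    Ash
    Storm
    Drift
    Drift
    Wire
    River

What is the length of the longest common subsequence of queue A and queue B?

6

Pick Ash at queue A[2]=queue B[4]; then Storm at queue A[3]=queue B[5]; then Drift at queue A[7]=queue B[7]; then Ash at queue A[8]=queue B[8]; then Storm at queue A[9]=queue B[9]; then River at queue A[10]=queue B[13]; all 6 songs appear in both, in order. dp[11][13] = 6 confirms this is the maximum.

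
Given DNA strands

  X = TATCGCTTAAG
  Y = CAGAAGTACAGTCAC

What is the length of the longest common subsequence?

Taking T at X[1]=Y[7], A at X[2]=Y[8], C at X[4]=Y[9], G at X[5]=Y[11], C at X[6]=Y[13], A at X[9]=Y[14] gives a common subsequence of length 6. Since dp[11][15] = 6, nothing longer is possible.

6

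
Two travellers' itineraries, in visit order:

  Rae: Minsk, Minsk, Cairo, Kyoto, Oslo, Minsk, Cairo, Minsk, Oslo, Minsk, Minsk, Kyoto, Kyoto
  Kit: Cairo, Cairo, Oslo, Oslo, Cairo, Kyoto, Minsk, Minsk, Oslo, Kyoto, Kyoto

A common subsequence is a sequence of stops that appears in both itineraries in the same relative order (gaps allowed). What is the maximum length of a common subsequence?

7

One common subsequence of length 7: Cairo at Rae[3]=Kit[5], Kyoto at Rae[4]=Kit[6], Minsk at Rae[6]=Kit[7], Minsk at Rae[8]=Kit[8], Oslo at Rae[9]=Kit[9], Kyoto at Rae[12]=Kit[10], Kyoto at Rae[13]=Kit[11]. The LCS DP gives dp[13][11] = 7, so this is optimal.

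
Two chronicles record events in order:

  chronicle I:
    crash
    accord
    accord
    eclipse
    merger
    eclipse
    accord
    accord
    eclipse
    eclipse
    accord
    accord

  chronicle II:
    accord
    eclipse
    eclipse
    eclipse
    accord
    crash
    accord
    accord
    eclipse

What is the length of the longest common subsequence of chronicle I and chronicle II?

Match accord (chronicle I #2, chronicle II #1), then eclipse (chronicle I #4, chronicle II #3), then eclipse (chronicle I #6, chronicle II #4), then accord (chronicle I #7, chronicle II #7), then accord (chronicle I #8, chronicle II #8), then eclipse (chronicle I #10, chronicle II #9) — 6 events in the same relative order in both. dp[12][9] = 6 confirms this is the maximum.

6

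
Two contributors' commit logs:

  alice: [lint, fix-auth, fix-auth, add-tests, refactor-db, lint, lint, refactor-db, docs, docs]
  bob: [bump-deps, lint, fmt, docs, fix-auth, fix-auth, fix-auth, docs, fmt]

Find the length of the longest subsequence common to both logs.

Taking lint [1,2], fix-auth [2,6], fix-auth [3,7], docs [9,8] gives a common subsequence of length 4, and the DP table's final entry dp[10][9] is also 4, so no common subsequence is longer.

4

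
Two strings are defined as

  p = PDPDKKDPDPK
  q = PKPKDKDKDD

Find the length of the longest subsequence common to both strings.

Let dp[i][j] be the LCS length of the first i characters of p and the first j characters of q. dp[i][j] = dp[i-1][j-1]+1 when the i-th and j-th characters match, else max(dp[i-1][j], dp[i][j-1]).
    ·  P  K  P  K  D  K  D  K  D  D
 ·  0  0  0  0  0  0  0  0  0  0  0
 P  0  1  1  1  1  1  1  1  1  1  1
 D  0  1  1  1  1  2  2  2  2  2  2
 P  0  1  1  2  2  2  2  2  2  2  2
 D  0  1  1  2  2  3  3  3  3  3  3
 K  0  1  2  2  3  3  4  4  4  4  4
 K  0  1  2  2  3  3  4  4  5  5  5
 D  0  1  2  2  3  4  4  5  5  6  6
 P  0  1  2  3  3  4  4  5  5  6  6
 D  0  1  2  3  3  4  4  5  5  6  7
 P  0  1  2  3  3  4  4  5  5  6  7
 K  0  1  2  3  4  4  5  5  6  6  7
dp[11][10] = 7. One LCS (by backtracking along matches): PPDKKDD.

7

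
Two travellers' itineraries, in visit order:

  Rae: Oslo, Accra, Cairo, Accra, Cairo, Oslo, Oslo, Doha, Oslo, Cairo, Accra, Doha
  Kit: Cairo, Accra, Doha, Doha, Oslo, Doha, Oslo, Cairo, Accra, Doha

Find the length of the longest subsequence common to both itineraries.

8

Match Cairo at Rae[3]=Kit[1] → Accra at Rae[4]=Kit[2] → Oslo at Rae[7]=Kit[5] → Doha at Rae[8]=Kit[6] → Oslo at Rae[9]=Kit[7] → Cairo at Rae[10]=Kit[8] → Accra at Rae[11]=Kit[9] → Doha at Rae[12]=Kit[10] — 8 stops in the same relative order in both, and the DP table's final entry dp[12][10] is also 8, so no common subsequence is longer.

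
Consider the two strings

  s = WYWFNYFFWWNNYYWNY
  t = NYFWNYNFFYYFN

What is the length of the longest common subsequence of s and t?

Match Y [2,2] → W [3,4] → N [5,5] → Y [6,6] → F [7,8] → F [8,9] → Y [13,10] → Y [14,11] → N [16,13] — 9 characters in the same relative order in both, and the DP table's final entry dp[17][13] is also 9, so no common subsequence is longer.

9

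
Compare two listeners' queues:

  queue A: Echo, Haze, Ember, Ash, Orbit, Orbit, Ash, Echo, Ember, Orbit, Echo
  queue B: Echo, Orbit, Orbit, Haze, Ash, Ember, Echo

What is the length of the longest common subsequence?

Taking Echo at queue A[1]=queue B[1], then Orbit at queue A[5]=queue B[2], then Orbit at queue A[6]=queue B[3], then Ash at queue A[7]=queue B[5], then Ember at queue A[9]=queue B[6], then Echo at queue A[11]=queue B[7] gives a common subsequence of length 6, and the DP table's final entry dp[11][7] is also 6, so no common subsequence is longer.

6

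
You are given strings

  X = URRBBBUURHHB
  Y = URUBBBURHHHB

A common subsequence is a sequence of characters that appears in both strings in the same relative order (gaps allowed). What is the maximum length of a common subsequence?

One common subsequence of length 10: U at X[1]=Y[1], R at X[2]=Y[2], B at X[4]=Y[4], B at X[5]=Y[5], B at X[6]=Y[6], U at X[8]=Y[7], R at X[9]=Y[8], H at X[10]=Y[10], H at X[11]=Y[11], B at X[12]=Y[12]. The LCS DP gives dp[12][12] = 10, so this is optimal.

10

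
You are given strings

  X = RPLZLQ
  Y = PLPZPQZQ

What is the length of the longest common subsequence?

Taking P (X #2, Y #1) → L (X #3, Y #2) → Z (X #4, Y #7) → Q (X #6, Y #8) gives a common subsequence of length 4. Since dp[6][8] = 4, nothing longer is possible.

4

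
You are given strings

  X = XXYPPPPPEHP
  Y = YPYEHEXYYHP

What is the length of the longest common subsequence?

5

Match Y (X #3, Y #1), then P (X #4, Y #2), then E (X #9, Y #6), then H (X #10, Y #10), then P (X #11, Y #11) — 5 characters in the same relative order in both. dp[11][11] = 5 confirms this is the maximum.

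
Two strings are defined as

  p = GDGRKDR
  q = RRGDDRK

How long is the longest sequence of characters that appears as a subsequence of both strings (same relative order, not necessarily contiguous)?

One common subsequence of length 4: G at p[1]=q[3], then D at p[2]=q[5], then R at p[4]=q[6], then K at p[5]=q[7]. The LCS DP gives dp[7][7] = 4, so this is optimal.

4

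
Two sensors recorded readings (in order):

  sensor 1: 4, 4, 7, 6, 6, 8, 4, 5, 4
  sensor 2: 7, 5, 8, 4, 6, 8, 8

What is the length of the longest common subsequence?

3

Let dp[i][j] be the LCS length of the first i values of sensor 1 and the first j values of sensor 2. dp[i][j] = dp[i-1][j-1]+1 when the i-th and j-th values match, else max(dp[i-1][j], dp[i][j-1]).
    ·  7  5  8  4  6  8  8
 ·  0  0  0  0  0  0  0  0
 4  0  0  0  0  1  1  1  1
 4  0  0  0  0  1  1  1  1
 7  0  1  1  1  1  1  1  1
 6  0  1  1  1  1  2  2  2
 6  0  1  1  1  1  2  2  2
 8  0  1  1  2  2  2  3  3
 4  0  1  1  2  3  3  3  3
 5  0  1  2  2  3  3  3  3
 4  0  1  2  2  3  3  3  3
dp[9][7] = 3. One LCS (by backtracking along matches): 4, 6, 8.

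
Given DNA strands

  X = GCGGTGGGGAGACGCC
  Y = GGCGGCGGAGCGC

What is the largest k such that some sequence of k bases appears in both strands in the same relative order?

Taking G at X[1]=Y[2]; then C at X[2]=Y[3]; then G at X[3]=Y[4]; then G at X[4]=Y[5]; then G at X[8]=Y[7]; then G at X[9]=Y[8]; then A at X[10]=Y[9]; then G at X[11]=Y[10]; then C at X[13]=Y[11]; then G at X[14]=Y[12]; then C at X[16]=Y[13] gives a common subsequence of length 11. dp[16][13] = 11 confirms this is the maximum.

11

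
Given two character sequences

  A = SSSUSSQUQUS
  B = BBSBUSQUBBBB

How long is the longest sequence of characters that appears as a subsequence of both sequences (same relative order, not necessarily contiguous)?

5

One common subsequence of length 5: S (A #1, B #3), U (A #4, B #5), S (A #6, B #6), Q (A #7, B #7), U (A #8, B #8), and the DP table's final entry dp[11][12] is also 5, so no common subsequence is longer.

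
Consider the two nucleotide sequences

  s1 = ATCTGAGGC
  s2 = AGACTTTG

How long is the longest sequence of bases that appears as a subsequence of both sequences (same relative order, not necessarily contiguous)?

4

Let dp[i][j] be the LCS length of the first i bases of s1 and the first j bases of s2. dp[i][j] = dp[i-1][j-1]+1 when the i-th and j-th bases match, else max(dp[i-1][j], dp[i][j-1]).
    ·  A  G  A  C  T  T  T  G
 ·  0  0  0  0  0  0  0  0  0
 A  0  1  1  1  1  1  1  1  1
 T  0  1  1  1  1  2  2  2  2
 C  0  1  1  1  2  2  2  2  2
 T  0  1  1  1  2  3  3  3  3
 G  0  1  2  2  2  3  3  3  4
 A  0  1  2  3  3  3  3  3  4
 G  0  1  2  3  3  3  3  3  4
 G  0  1  2  3  3  3  3  3  4
 C  0  1  2  3  4  4  4  4  4
dp[9][8] = 4. One LCS (by backtracking along matches): ATTG.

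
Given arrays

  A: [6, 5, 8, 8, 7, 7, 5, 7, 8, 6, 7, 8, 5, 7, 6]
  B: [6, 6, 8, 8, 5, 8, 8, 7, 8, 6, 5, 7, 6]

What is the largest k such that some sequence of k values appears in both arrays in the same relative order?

10

Match 6 [1,2], then 5 [2,5], then 8 [3,6], then 8 [4,7], then 7 [8,8], then 8 [9,9], then 6 [10,10], then 5 [13,11], then 7 [14,12], then 6 [15,13] — 10 values in the same relative order in both. dp[15][13] = 10 confirms this is the maximum.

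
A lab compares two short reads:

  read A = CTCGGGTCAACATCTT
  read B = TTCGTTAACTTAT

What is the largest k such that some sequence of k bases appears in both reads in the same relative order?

10

Pick T [2,2], then C [3,3], then G [4,4], then T [7,6], then A [9,7], then A [10,8], then C [11,9], then T [13,10], then T [15,11], then T [16,13]; all 10 bases appear in both, in order, and the DP table's final entry dp[16][13] is also 10, so no common subsequence is longer.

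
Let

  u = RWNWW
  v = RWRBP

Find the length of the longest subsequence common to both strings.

2

Let dp[i][j] be the LCS length of the first i characters of u and the first j characters of v. dp[i][j] = dp[i-1][j-1]+1 when the i-th and j-th characters match, else max(dp[i-1][j], dp[i][j-1]).
    ·  R  W  R  B  P
 ·  0  0  0  0  0  0
 R  0  1  1  1  1  1
 W  0  1  2  2  2  2
 N  0  1  2  2  2  2
 W  0  1  2  2  2  2
 W  0  1  2  2  2  2
dp[5][5] = 2. One LCS (by backtracking along matches): RW.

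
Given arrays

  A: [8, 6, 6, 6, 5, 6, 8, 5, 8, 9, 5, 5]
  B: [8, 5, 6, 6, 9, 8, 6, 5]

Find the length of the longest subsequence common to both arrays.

5

Let dp[i][j] be the LCS length of the first i values of A and the first j values of B. dp[i][j] = dp[i-1][j-1]+1 when the i-th and j-th values match, else max(dp[i-1][j], dp[i][j-1]).
    ·  8  5  6  6  9  8  6  5
 ·  0  0  0  0  0  0  0  0  0
 8  0  1  1  1  1  1  1  1  1
 6  0  1  1  2  2  2  2  2  2
 6  0  1  1  2  3  3  3  3  3
 6  0  1  1  2  3  3  3  4  4
 5  0  1  2  2  3  3  3  4  5
 6  0  1  2  3  3  3  3  4  5
 8  0  1  2  3  3  3  4  4  5
 5  0  1  2  3  3  3  4  4  5
 8  0  1  2  3  3  3  4  4  5
 9  0  1  2  3  3  4  4  4  5
 5  0  1  2  3  3  4  4  4  5
 5  0  1  2  3  3  4  4  4  5
dp[12][8] = 5. One LCS (by backtracking along matches): 8, 6, 6, 6, 5.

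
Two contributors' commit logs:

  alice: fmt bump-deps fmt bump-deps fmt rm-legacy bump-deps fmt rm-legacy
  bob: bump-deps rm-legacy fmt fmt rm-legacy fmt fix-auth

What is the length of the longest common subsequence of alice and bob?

One common subsequence of length 5: bump-deps at alice[2]=bob[1], then fmt at alice[3]=bob[3], then fmt at alice[5]=bob[4], then rm-legacy at alice[6]=bob[5], then fmt at alice[8]=bob[6]. The LCS DP gives dp[9][7] = 5, so this is optimal.

5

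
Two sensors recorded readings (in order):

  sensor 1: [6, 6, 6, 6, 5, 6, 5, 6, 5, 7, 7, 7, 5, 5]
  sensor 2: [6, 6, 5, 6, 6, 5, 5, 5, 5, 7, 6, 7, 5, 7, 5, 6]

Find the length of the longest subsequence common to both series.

Taking 6 at sensor 1[1]=sensor 2[1], 6 at sensor 1[2]=sensor 2[2], 6 at sensor 1[3]=sensor 2[4], 6 at sensor 1[4]=sensor 2[5], 5 at sensor 1[5]=sensor 2[7], 5 at sensor 1[7]=sensor 2[8], 5 at sensor 1[9]=sensor 2[9], 7 at sensor 1[10]=sensor 2[10], 7 at sensor 1[11]=sensor 2[12], 7 at sensor 1[12]=sensor 2[14], 5 at sensor 1[13]=sensor 2[15] gives a common subsequence of length 11, and the DP table's final entry dp[14][16] is also 11, so no common subsequence is longer.

11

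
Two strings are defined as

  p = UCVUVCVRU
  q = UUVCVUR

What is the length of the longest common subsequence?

Let dp[i][j] be the LCS length of the first i characters of p and the first j characters of q. dp[i][j] = dp[i-1][j-1]+1 when the i-th and j-th characters match, else max(dp[i-1][j], dp[i][j-1]).
    ·  U  U  V  C  V  U  R
 ·  0  0  0  0  0  0  0  0
 U  0  1  1  1  1  1  1  1
 C  0  1  1  1  2  2  2  2
 V  0  1  1  2  2  3  3  3
 U  0  1  2  2  2  3  4  4
 V  0  1  2  3  3  3  4  4
 C  0  1  2  3  4  4  4  4
 V  0  1  2  3  4  5  5  5
 R  0  1  2  3  4  5  5  6
 U  0  1  2  3  4  5  6  6
dp[9][7] = 6. One LCS (by backtracking along matches): UUVCVR.

6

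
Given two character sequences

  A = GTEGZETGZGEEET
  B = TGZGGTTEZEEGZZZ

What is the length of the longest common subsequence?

8

Taking T [2,1] → G [4,2] → Z [5,3] → G [8,4] → G [10,5] → E [11,8] → E [12,10] → E [13,11] gives a common subsequence of length 8, and the DP table's final entry dp[14][15] is also 8, so no common subsequence is longer.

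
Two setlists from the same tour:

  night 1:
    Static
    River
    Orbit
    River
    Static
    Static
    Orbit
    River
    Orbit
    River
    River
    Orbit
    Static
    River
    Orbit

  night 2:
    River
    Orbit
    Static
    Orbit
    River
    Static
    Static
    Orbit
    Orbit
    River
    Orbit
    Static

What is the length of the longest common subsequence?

Taking Static (night 1 #1, night 2 #3), Orbit (night 1 #3, night 2 #4), River (night 1 #4, night 2 #5), Static (night 1 #5, night 2 #6), Static (night 1 #6, night 2 #7), Orbit (night 1 #7, night 2 #8), Orbit (night 1 #9, night 2 #9), River (night 1 #11, night 2 #10), Orbit (night 1 #12, night 2 #11), Static (night 1 #13, night 2 #12) gives a common subsequence of length 10, and the DP table's final entry dp[15][12] is also 10, so no common subsequence is longer.

10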